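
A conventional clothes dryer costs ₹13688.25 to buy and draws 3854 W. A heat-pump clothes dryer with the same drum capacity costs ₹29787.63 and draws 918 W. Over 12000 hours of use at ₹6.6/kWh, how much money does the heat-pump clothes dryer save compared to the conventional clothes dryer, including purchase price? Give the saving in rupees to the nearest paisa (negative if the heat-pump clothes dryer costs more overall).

conventional clothes dryer: ₹13688.25 + (3854/1000) kW × 12000 h × ₹6.6 = ₹13688.25 + ₹305236.8 = ₹318925.05
heat-pump clothes dryer: ₹29787.63 + (918/1000) kW × 12000 h × ₹6.6 = ₹29787.63 + ₹72705.6 = ₹102493.23
Saving = ₹318925.05 − ₹102493.23 = ₹216431.82

₹216431.82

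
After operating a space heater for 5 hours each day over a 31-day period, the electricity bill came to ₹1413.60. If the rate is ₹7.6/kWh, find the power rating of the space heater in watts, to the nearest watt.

Energy = ₹1413.60 ÷ ₹7.6/kWh = 186 kWh
Runtime = 5 h/day × 31 days = 155 h
Power = 186 kWh ÷ 155 h = 1.2 kW = 1200 W

1200 W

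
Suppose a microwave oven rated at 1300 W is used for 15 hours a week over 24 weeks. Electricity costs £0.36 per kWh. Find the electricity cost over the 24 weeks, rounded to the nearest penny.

Runtime = 15 h/week × 24 weeks = 360 h
Energy = 1.3 kW × 360 h = 468 kWh
Cost = 468 kWh × £0.36/kWh = £168.48

£168.48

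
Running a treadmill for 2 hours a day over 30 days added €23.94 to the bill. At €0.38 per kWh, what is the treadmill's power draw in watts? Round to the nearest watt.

Energy = €23.94 ÷ €0.38/kWh = 63 kWh
Runtime = 2 h/day × 30 days = 60 h
Power = 63 kWh ÷ 60 h = 1.05 kW = 1050 W

1050 W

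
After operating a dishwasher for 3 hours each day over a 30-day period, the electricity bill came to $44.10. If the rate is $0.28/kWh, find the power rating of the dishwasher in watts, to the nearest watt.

1750 W

Energy = $44.10 ÷ $0.28/kWh = 157.5 kWh
Runtime = 3 h/day × 30 days = 90 h
Power = 157.5 kWh ÷ 90 h = 1.75 kW = 1750 W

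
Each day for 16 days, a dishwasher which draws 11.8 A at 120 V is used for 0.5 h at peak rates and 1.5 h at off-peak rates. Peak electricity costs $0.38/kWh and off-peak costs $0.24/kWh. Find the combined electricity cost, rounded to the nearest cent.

Power = 11.8 A × 120 V = 1416 W = 1.416 kW
Peak energy = 1.416 kW × 0.5 h × 16 = 11.328 kWh
Off-peak energy = 1.416 kW × 1.5 h × 16 = 33.984 kWh
Cost = 11.328 × $0.38 + 33.984 × $0.24 = $4.30464 + $8.15616 = $12.46

$12.46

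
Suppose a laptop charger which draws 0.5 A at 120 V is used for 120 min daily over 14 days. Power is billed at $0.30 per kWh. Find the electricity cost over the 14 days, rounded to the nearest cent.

Power = 0.5 A × 120 V = 60 W = 0.06 kW
Runtime = 120 min × 14 = 1680 min = 28 h
Energy = 0.06 kW × 28 h = 1.68 kWh
Cost = 1.68 kWh × $0.30/kWh = $0.50

$0.50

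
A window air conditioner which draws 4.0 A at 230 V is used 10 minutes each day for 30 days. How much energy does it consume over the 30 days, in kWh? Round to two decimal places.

4.60 kWh

Power = 4.0 A × 230 V = 920 W = 0.92 kW
Runtime = 10 min × 30 = 300 min = 5 h
Energy = 0.92 kW × 5 h = 4.6 kWh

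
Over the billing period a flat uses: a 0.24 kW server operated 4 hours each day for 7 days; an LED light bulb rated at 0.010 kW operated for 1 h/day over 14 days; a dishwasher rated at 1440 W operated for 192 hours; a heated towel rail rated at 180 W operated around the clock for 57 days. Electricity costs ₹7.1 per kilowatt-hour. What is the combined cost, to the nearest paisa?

₹3760.02

server: Runtime = 4 h/day × 7 days = 28 h
server: 0.24 kW × 28 h = 6.72 kWh
LED light bulb: Runtime = 1 h/day × 14 days = 14 h
LED light bulb: 0.01 kW × 14 h = 0.14 kWh
dishwasher: 1.44 kW × 192 h = 276.48 kWh
heated towel rail: Runtime = 24 h × 57 = 1368 h
heated towel rail: 0.18 kW × 1368 h = 246.24 kWh
Total energy = 529.58 kWh
Cost = 529.58 × ₹7.1 = ₹3760.02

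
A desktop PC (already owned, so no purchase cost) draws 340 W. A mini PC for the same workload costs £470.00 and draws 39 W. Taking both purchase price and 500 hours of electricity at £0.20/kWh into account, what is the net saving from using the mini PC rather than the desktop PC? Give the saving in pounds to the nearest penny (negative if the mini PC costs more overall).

desktop PC: £0.00 + (340/1000) kW × 500 h × £0.20 = £0.00 + £34 = £34
mini PC: £470.00 + (39/1000) kW × 500 h × £0.20 = £470.00 + £3.9 = £473.9
Saving = £34 − £473.9 = −£439.9

-£439.90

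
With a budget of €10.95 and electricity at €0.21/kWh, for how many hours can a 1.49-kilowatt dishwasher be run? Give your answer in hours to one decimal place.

35.0 h

Energy available = €10.95 ÷ €0.21/kWh = 52.1429 kWh
Hours = 52.1429 kWh ÷ 1.49 kW = 35.0 h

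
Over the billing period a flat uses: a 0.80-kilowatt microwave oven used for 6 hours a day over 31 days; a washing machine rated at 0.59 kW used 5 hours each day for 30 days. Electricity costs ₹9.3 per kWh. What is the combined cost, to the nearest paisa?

₹2206.89

microwave oven: Runtime = 6 h/day × 31 days = 186 h
microwave oven: 0.8 kW × 186 h = 148.8 kWh
washing machine: Runtime = 5 h/day × 30 days = 150 h
washing machine: 0.59 kW × 150 h = 88.5 kWh
Total energy = 237.3 kWh
Cost = 237.3 × ₹9.3 = ₹2206.89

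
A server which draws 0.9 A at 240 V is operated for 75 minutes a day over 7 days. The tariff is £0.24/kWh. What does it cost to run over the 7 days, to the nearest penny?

£0.45

Power = 0.9 A × 240 V = 216 W = 0.216 kW
Runtime = 75 min × 7 = 525 min = 8.75 h
Energy = 0.216 kW × 8.75 h = 1.89 kWh
Cost = 1.89 kWh × £0.24/kWh = £0.45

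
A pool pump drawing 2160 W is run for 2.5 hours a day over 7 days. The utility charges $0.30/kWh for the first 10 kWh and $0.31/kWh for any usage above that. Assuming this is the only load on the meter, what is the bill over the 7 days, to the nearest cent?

$11.62

Runtime = 2.5 h/day × 7 days = 17.5 h
Energy = 2.16 kW × 17.5 h = 37.8 kWh
Tier 1 (0–10 kWh): 10 × $0.30 = $3
Above 10 kWh: 27.8 × $0.31 = $8.618
Bill = $11.62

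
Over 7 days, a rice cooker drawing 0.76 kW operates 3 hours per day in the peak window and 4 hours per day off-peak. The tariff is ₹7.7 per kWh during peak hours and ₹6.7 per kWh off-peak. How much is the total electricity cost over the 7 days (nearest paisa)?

₹265.47

Peak energy = 0.76 kW × 3 h × 7 = 15.96 kWh
Off-peak energy = 0.76 kW × 4 h × 7 = 21.28 kWh
Cost = 15.96 × ₹7.7 + 21.28 × ₹6.7 = ₹122.892 + ₹142.576 = ₹265.47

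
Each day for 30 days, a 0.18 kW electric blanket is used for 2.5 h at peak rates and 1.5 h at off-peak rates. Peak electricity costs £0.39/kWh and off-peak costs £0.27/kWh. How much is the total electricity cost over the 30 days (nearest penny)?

£7.45

Peak energy = 0.18 kW × 2.5 h × 30 = 13.5 kWh
Off-peak energy = 0.18 kW × 1.5 h × 30 = 8.1 kWh
Cost = 13.5 × £0.39 + 8.1 × £0.27 = £5.265 + £2.187 = £7.45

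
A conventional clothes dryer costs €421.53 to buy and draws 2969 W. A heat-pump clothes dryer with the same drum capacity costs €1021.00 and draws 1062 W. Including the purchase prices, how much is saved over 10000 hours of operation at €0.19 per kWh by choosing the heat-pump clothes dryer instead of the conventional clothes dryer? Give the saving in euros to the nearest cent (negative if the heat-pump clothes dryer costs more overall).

conventional clothes dryer: €421.53 + (2969/1000) kW × 10000 h × €0.19 = €421.53 + €5641.1 = €6062.63
heat-pump clothes dryer: €1021.00 + (1062/1000) kW × 10000 h × €0.19 = €1021.00 + €2017.8 = €3038.8
Saving = €6062.63 − €3038.8 = €3023.83

€3023.83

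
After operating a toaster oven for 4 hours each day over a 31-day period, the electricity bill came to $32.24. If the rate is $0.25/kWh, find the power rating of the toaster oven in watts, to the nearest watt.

Energy = $32.24 ÷ $0.25/kWh = 128.96 kWh
Runtime = 4 h/day × 31 days = 124 h
Power = 128.96 kWh ÷ 124 h = 1.04 kW = 1040 W

1040 W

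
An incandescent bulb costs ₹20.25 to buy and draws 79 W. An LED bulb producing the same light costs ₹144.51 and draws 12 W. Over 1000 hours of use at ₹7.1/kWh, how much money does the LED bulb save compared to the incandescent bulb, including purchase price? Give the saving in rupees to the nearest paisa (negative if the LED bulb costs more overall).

incandescent bulb: ₹20.25 + (79/1000) kW × 1000 h × ₹7.1 = ₹20.25 + ₹560.9 = ₹581.15
LED bulb: ₹144.51 + (12/1000) kW × 1000 h × ₹7.1 = ₹144.51 + ₹85.2 = ₹229.71
Saving = ₹581.15 − ₹229.71 = ₹351.44

₹351.44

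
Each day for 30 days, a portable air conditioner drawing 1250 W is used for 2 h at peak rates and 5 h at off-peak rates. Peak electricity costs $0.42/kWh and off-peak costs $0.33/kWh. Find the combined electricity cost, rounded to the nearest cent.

$93.38

Peak energy = 1.25 kW × 2 h × 30 = 75 kWh
Off-peak energy = 1.25 kW × 5 h × 30 = 187.5 kWh
Cost = 75 × $0.42 + 187.5 × $0.33 = $31.5 + $61.875 = $93.38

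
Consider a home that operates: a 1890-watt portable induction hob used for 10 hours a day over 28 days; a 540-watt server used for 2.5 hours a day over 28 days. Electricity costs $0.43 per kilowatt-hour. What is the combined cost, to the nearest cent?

portable induction hob: Runtime = 10 h/day × 28 days = 280 h
portable induction hob: 1.89 kW × 280 h = 529.2 kWh
server: Runtime = 2.5 h/day × 28 days = 70 h
server: 0.54 kW × 70 h = 37.8 kWh
Total energy = 567 kWh
Cost = 567 × $0.43 = $243.81

$243.81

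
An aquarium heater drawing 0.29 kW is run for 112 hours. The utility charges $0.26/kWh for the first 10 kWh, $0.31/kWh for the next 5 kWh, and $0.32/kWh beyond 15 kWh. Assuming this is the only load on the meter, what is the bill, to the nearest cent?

$9.74

Energy = 0.29 kW × 112 h = 32.48 kWh
Tier 1 (0–10 kWh): 10 × $0.26 = $2.6
Tier 2 (10–15 kWh): 5 × $0.31 = $1.55
Above 15 kWh: 17.48 × $0.32 = $5.5936
Bill = $9.74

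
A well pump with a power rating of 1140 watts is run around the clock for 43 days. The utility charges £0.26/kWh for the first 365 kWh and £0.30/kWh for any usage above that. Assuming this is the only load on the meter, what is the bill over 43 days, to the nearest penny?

Runtime = 24 h × 43 = 1032 h
Energy = 1.14 kW × 1032 h = 1176.48 kWh
Tier 1 (0–365 kWh): 365 × £0.26 = £94.9
Above 365 kWh: 811.48 × £0.30 = £243.444
Bill = £338.34

£338.34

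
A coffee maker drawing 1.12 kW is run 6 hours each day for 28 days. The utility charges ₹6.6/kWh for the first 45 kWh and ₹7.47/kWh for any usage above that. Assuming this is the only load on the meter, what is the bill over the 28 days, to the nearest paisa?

Runtime = 6 h/day × 28 days = 168 h
Energy = 1.12 kW × 168 h = 188.16 kWh
Tier 1 (0–45 kWh): 45 × ₹6.6 = ₹297
Above 45 kWh: 143.16 × ₹7.47 = ₹1069.4052
Bill = ₹1366.41

₹1366.41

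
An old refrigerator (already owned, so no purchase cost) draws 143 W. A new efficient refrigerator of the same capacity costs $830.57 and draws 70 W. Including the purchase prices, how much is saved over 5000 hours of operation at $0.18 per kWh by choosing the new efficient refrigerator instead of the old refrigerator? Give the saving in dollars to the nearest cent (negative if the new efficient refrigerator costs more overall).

-$764.87

old refrigerator: $0.00 + (143/1000) kW × 5000 h × $0.18 = $0.00 + $128.7 = $128.7
new efficient refrigerator: $830.57 + (70/1000) kW × 5000 h × $0.18 = $830.57 + $63 = $893.57
Saving = $128.7 − $893.57 = −$764.87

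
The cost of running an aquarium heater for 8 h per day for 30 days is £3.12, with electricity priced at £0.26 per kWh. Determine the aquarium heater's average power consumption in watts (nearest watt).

50 W

Energy = £3.12 ÷ £0.26/kWh = 12 kWh
Runtime = 8 h/day × 30 days = 240 h
Power = 12 kWh ÷ 240 h = 0.05 kW = 50 W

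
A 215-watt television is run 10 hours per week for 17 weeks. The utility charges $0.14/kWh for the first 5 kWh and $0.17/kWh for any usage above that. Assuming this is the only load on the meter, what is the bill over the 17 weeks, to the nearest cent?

$6.06

Runtime = 10 h/week × 17 weeks = 170 h
Energy = 0.215 kW × 170 h = 36.55 kWh
Tier 1 (0–5 kWh): 5 × $0.14 = $0.7
Above 5 kWh: 31.55 × $0.17 = $5.3635
Bill = $6.06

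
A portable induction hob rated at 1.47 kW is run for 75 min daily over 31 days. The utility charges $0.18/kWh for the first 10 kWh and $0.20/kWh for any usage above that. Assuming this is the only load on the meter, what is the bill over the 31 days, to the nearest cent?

Runtime = 75 min × 31 = 2325 min = 38.75 h
Energy = 1.47 kW × 38.75 h = 56.9625 kWh
Tier 1 (0–10 kWh): 10 × $0.18 = $1.8
Above 10 kWh: 46.9625 × $0.20 = $9.3925
Bill = $11.19

$11.19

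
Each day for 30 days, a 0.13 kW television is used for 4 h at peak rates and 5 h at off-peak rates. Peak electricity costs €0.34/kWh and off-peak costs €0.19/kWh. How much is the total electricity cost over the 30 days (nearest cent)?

Peak energy = 0.13 kW × 4 h × 30 = 15.6 kWh
Off-peak energy = 0.13 kW × 5 h × 30 = 19.5 kWh
Cost = 15.6 × €0.34 + 19.5 × €0.19 = €5.304 + €3.705 = €9.01

€9.01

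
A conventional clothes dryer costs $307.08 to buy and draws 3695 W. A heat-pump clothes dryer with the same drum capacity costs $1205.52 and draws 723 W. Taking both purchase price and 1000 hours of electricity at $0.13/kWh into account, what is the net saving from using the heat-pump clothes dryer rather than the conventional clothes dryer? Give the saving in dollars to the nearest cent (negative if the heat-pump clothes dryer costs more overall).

conventional clothes dryer: $307.08 + (3695/1000) kW × 1000 h × $0.13 = $307.08 + $480.35 = $787.43
heat-pump clothes dryer: $1205.52 + (723/1000) kW × 1000 h × $0.13 = $1205.52 + $93.99 = $1299.51
Saving = $787.43 − $1299.51 = −$512.08

-$512.08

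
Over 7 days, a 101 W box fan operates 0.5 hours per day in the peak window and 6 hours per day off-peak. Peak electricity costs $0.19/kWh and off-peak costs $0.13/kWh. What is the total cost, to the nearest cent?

Peak energy = 0.101 kW × 0.5 h × 7 = 0.3535 kWh
Off-peak energy = 0.101 kW × 6 h × 7 = 4.242 kWh
Cost = 0.3535 × $0.19 + 4.242 × $0.13 = $0.067165 + $0.55146 = $0.62

$0.62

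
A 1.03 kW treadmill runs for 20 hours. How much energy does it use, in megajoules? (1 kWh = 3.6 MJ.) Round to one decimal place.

74.2 MJ

Energy = 1.03 kW × 20 h = 20.6 kWh
= 20.6 × 3.6 MJ = 74.2 MJ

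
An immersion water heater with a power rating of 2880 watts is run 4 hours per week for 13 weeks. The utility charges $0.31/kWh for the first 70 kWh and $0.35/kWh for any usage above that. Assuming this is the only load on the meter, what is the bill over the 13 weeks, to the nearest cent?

$49.62

Runtime = 4 h/week × 13 weeks = 52 h
Energy = 2.88 kW × 52 h = 149.76 kWh
Tier 1 (0–70 kWh): 70 × $0.31 = $21.7
Above 70 kWh: 79.76 × $0.35 = $27.916
Bill = $49.62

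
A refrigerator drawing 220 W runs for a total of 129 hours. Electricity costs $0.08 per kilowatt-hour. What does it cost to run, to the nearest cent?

Energy = 0.22 kW × 129 h = 28.38 kWh
Cost = 28.38 kWh × $0.08/kWh = $2.27

$2.27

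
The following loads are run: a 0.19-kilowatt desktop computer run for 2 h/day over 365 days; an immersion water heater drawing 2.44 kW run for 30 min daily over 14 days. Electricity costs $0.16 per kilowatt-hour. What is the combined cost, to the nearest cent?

desktop computer: Runtime = 2 h/day × 365 days = 730 h
desktop computer: 0.19 kW × 730 h = 138.7 kWh
immersion water heater: Runtime = 30 min × 14 = 420 min = 7 h
immersion water heater: 2.44 kW × 7 h = 17.08 kWh
Total energy = 155.78 kWh
Cost = 155.78 × $0.16 = $24.92

$24.92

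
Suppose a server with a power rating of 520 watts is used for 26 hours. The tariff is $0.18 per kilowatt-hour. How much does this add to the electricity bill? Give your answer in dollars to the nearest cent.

$2.43

Energy = 0.52 kW × 26 h = 13.52 kWh
Cost = 13.52 kWh × $0.18/kWh = $2.43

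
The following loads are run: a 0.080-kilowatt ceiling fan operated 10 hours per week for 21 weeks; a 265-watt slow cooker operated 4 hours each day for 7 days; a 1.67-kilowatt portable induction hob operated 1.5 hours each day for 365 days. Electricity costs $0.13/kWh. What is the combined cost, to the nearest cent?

$122.01

ceiling fan: Runtime = 10 h/week × 21 weeks = 210 h
ceiling fan: 0.08 kW × 210 h = 16.8 kWh
slow cooker: Runtime = 4 h/day × 7 days = 28 h
slow cooker: 0.265 kW × 28 h = 7.42 kWh
portable induction hob: Runtime = 1.5 h/day × 365 days = 547.5 h
portable induction hob: 1.67 kW × 547.5 h = 914.325 kWh
Total energy = 938.545 kWh
Cost = 938.545 × $0.13 = $122.01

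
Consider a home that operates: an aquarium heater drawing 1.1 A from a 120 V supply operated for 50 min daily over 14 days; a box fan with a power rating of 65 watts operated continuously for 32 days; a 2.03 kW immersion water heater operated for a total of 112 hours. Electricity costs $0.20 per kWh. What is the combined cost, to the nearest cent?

$55.76

aquarium heater: Power = 1.1 A × 120 V = 132 W = 0.132 kW
aquarium heater: Runtime = 50 min × 14 = 700 min = 11.666666… h
aquarium heater: 0.132 kW × 11.666666… h = 1.54 kWh
box fan: Runtime = 24 h × 32 = 768 h
box fan: 0.065 kW × 768 h = 49.92 kWh
immersion water heater: 2.03 kW × 112 h = 227.36 kWh
Total energy = 278.82 kWh
Cost = 278.82 × $0.20 = $55.76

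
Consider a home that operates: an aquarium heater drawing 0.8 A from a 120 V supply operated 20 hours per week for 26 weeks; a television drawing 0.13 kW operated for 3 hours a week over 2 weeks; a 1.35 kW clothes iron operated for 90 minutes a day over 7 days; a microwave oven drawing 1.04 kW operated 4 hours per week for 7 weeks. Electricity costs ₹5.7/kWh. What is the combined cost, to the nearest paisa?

aquarium heater: Power = 0.8 A × 120 V = 96 W = 0.096 kW
aquarium heater: Runtime = 20 h/week × 26 weeks = 520 h
aquarium heater: 0.096 kW × 520 h = 49.92 kWh
television: Runtime = 3 h/week × 2 weeks = 6 h
television: 0.13 kW × 6 h = 0.78 kWh
clothes iron: Runtime = 90 min × 7 = 630 min = 10.5 h
clothes iron: 1.35 kW × 10.5 h = 14.175 kWh
microwave oven: Runtime = 4 h/week × 7 weeks = 28 h
microwave oven: 1.04 kW × 28 h = 29.12 kWh
Total energy = 93.995 kWh
Cost = 93.995 × ₹5.7 = ₹535.77

₹535.77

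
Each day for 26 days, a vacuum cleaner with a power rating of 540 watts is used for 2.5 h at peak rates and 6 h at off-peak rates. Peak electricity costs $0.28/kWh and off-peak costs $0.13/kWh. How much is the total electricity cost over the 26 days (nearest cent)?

Peak energy = 0.54 kW × 2.5 h × 26 = 35.1 kWh
Off-peak energy = 0.54 kW × 6 h × 26 = 84.24 kWh
Cost = 35.1 × $0.28 + 84.24 × $0.13 = $9.828 + $10.9512 = $20.78

$20.78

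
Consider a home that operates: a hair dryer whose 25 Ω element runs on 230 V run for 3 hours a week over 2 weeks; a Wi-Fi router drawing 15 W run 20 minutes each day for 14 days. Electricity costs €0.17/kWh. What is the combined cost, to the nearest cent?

€2.17

hair dryer: Power = V²/R = 230²/25 = 2116 W = 2.116 kW
hair dryer: Runtime = 3 h/week × 2 weeks = 6 h
hair dryer: 2.116 kW × 6 h = 12.696 kWh
Wi-Fi router: Runtime = 20 min × 14 = 280 min = 4.666666… h
Wi-Fi router: 0.015 kW × 4.666666… h = 0.07 kWh
Total energy = 12.766 kWh
Cost = 12.766 × €0.17 = €2.17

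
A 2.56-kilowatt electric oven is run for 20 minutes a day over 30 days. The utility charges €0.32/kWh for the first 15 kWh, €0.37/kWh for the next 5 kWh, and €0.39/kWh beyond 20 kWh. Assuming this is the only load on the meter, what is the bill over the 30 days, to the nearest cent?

Runtime = 20 min × 30 = 600 min = 10 h
Energy = 2.56 kW × 10 h = 25.6 kWh
Tier 1 (0–15 kWh): 15 × €0.32 = €4.8
Tier 2 (15–20 kWh): 5 × €0.37 = €1.85
Above 20 kWh: 5.6 × €0.39 = €2.184
Bill = €8.83

€8.83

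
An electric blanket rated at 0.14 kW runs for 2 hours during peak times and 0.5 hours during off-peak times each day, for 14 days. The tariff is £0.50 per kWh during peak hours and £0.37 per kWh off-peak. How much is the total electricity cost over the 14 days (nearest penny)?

Peak energy = 0.14 kW × 2 h × 14 = 3.92 kWh
Off-peak energy = 0.14 kW × 0.5 h × 14 = 0.98 kWh
Cost = 3.92 × £0.50 + 0.98 × £0.37 = £1.96 + £0.3626 = £2.32

£2.32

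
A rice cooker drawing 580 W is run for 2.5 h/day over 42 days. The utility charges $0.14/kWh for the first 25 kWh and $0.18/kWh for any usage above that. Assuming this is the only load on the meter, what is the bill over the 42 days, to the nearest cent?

Runtime = 2.5 h/day × 42 days = 105 h
Energy = 0.58 kW × 105 h = 60.9 kWh
Tier 1 (0–25 kWh): 25 × $0.14 = $3.5
Above 25 kWh: 35.9 × $0.18 = $6.462
Bill = $9.96

$9.96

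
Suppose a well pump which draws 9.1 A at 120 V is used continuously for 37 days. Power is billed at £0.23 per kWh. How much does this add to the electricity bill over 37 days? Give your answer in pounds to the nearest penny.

£223.03

Power = 9.1 A × 120 V = 1092 W = 1.092 kW
Runtime = 24 h × 37 = 888 h
Energy = 1.092 kW × 888 h = 969.696 kWh
Cost = 969.696 kWh × £0.23/kWh = £223.03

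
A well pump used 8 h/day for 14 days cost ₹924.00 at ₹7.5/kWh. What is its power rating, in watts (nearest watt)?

Energy = ₹924.00 ÷ ₹7.5/kWh = 123.2 kWh
Runtime = 8 h/day × 14 days = 112 h
Power = 123.2 kWh ÷ 112 h = 1.1 kW = 1100 W

1100 W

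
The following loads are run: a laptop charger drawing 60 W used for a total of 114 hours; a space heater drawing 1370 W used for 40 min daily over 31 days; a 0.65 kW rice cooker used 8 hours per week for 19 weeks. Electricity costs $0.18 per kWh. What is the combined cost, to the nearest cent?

$24.11

laptop charger: 0.06 kW × 114 h = 6.84 kWh
space heater: Runtime = 40 min × 31 = 1240 min = 20.666666… h
space heater: 1.37 kW × 20.666666… h = 28.313333… kWh
rice cooker: Runtime = 8 h/week × 19 weeks = 152 h
rice cooker: 0.65 kW × 152 h = 98.8 kWh
Total energy = 133.953333… kWh
Cost = 133.953333… × $0.18 = $24.11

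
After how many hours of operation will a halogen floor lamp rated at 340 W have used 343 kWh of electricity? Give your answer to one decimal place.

Hours = 343 kWh ÷ 0.34 kW = 1008.8 h

1008.8 h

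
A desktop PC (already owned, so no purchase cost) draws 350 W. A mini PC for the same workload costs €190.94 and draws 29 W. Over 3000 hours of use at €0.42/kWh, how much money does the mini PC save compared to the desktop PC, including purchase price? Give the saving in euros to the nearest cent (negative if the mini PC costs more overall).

desktop PC: €0.00 + (350/1000) kW × 3000 h × €0.42 = €0.00 + €441 = €441
mini PC: €190.94 + (29/1000) kW × 3000 h × €0.42 = €190.94 + €36.54 = €227.48
Saving = €441 − €227.48 = €213.52

€213.52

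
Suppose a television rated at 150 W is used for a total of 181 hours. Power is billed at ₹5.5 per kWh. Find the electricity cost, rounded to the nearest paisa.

Energy = 0.15 kW × 181 h = 27.15 kWh
Cost = 27.15 kWh × ₹5.5/kWh = ₹149.33

₹149.33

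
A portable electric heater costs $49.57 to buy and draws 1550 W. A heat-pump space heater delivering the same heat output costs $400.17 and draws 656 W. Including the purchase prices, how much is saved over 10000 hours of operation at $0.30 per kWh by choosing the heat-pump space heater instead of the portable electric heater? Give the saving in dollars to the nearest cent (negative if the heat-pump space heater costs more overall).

$2331.40

portable electric heater: $49.57 + (1550/1000) kW × 10000 h × $0.30 = $49.57 + $4650 = $4699.57
heat-pump space heater: $400.17 + (656/1000) kW × 10000 h × $0.30 = $400.17 + $1968 = $2368.17
Saving = $4699.57 − $2368.17 = $2331.4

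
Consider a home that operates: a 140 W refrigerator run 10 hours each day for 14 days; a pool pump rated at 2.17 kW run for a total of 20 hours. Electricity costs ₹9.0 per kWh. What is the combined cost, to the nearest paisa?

refrigerator: Runtime = 10 h/day × 14 days = 140 h
refrigerator: 0.14 kW × 140 h = 19.6 kWh
pool pump: 2.17 kW × 20 h = 43.4 kWh
Total energy = 63 kWh
Cost = 63 × ₹9.0 = ₹567.00

₹567.00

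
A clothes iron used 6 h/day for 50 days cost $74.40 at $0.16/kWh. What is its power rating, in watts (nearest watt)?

1550 W

Energy = $74.40 ÷ $0.16/kWh = 465 kWh
Runtime = 6 h/day × 50 days = 300 h
Power = 465 kWh ÷ 300 h = 1.55 kW = 1550 W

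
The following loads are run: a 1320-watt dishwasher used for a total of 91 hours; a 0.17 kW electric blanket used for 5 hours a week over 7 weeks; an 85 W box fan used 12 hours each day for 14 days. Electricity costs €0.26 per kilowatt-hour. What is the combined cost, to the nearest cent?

dishwasher: 1.32 kW × 91 h = 120.12 kWh
electric blanket: Runtime = 5 h/week × 7 weeks = 35 h
electric blanket: 0.17 kW × 35 h = 5.95 kWh
box fan: Runtime = 12 h/day × 14 days = 168 h
box fan: 0.085 kW × 168 h = 14.28 kWh
Total energy = 140.35 kWh
Cost = 140.35 × €0.26 = €36.49

€36.49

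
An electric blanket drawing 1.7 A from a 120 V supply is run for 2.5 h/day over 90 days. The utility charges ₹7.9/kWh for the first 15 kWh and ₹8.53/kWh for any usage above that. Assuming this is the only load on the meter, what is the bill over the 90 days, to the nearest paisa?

₹382.08

Power = 1.7 A × 120 V = 204 W = 0.204 kW
Runtime = 2.5 h/day × 90 days = 225 h
Energy = 0.204 kW × 225 h = 45.9 kWh
Tier 1 (0–15 kWh): 15 × ₹7.9 = ₹118.5
Above 15 kWh: 30.9 × ₹8.53 = ₹263.577
Bill = ₹382.08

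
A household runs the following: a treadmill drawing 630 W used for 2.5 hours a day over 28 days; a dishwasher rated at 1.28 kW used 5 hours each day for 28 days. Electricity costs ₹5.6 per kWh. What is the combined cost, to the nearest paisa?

₹1250.48

treadmill: Runtime = 2.5 h/day × 28 days = 70 h
treadmill: 0.63 kW × 70 h = 44.1 kWh
dishwasher: Runtime = 5 h/day × 28 days = 140 h
dishwasher: 1.28 kW × 140 h = 179.2 kWh
Total energy = 223.3 kWh
Cost = 223.3 × ₹5.6 = ₹1250.48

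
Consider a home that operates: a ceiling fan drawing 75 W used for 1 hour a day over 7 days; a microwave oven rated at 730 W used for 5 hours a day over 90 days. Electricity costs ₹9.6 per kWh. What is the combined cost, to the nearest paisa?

₹3158.64

ceiling fan: Runtime = 1 h/day × 7 days = 7 h
ceiling fan: 0.075 kW × 7 h = 0.525 kWh
microwave oven: Runtime = 5 h/day × 90 days = 450 h
microwave oven: 0.73 kW × 450 h = 328.5 kWh
Total energy = 329.025 kWh
Cost = 329.025 × ₹9.6 = ₹3158.64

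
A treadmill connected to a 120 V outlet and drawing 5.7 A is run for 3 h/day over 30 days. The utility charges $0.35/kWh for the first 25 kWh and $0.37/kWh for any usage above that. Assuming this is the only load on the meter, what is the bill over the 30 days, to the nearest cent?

$22.28

Power = 5.7 A × 120 V = 684 W = 0.684 kW
Runtime = 3 h/day × 30 days = 90 h
Energy = 0.684 kW × 90 h = 61.56 kWh
Tier 1 (0–25 kWh): 25 × $0.35 = $8.75
Above 25 kWh: 36.56 × $0.37 = $13.5272
Bill = $22.28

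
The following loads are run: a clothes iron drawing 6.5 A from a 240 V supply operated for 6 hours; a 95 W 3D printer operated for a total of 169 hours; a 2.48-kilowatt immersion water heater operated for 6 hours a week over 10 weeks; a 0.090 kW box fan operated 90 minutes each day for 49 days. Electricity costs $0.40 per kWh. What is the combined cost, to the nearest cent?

clothes iron: Power = 6.5 A × 240 V = 1560 W = 1.56 kW
clothes iron: 1.56 kW × 6 h = 9.36 kWh
3D printer: 0.095 kW × 169 h = 16.055 kWh
immersion water heater: Runtime = 6 h/week × 10 weeks = 60 h
immersion water heater: 2.48 kW × 60 h = 148.8 kWh
box fan: Runtime = 90 min × 49 = 4410 min = 73.5 h
box fan: 0.09 kW × 73.5 h = 6.615 kWh
Total energy = 180.83 kWh
Cost = 180.83 × $0.40 = $72.33

$72.33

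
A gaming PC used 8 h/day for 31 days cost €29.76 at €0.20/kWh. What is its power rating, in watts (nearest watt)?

600 W

Energy = €29.76 ÷ €0.20/kWh = 148.8 kWh
Runtime = 8 h/day × 31 days = 248 h
Power = 148.8 kWh ÷ 248 h = 0.6 kW = 600 W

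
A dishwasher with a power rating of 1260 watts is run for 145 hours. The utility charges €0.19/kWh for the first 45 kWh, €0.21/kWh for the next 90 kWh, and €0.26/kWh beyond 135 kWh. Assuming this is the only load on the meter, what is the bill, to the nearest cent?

Energy = 1.26 kW × 145 h = 182.7 kWh
Tier 1 (0–45 kWh): 45 × €0.19 = €8.55
Tier 2 (45–135 kWh): 90 × €0.21 = €18.9
Above 135 kWh: 47.7 × €0.26 = €12.402
Bill = €39.85

€39.85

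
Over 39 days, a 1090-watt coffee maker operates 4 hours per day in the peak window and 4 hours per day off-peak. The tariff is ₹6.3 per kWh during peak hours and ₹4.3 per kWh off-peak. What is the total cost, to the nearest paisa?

₹1802.42

Peak energy = 1.09 kW × 4 h × 39 = 170.04 kWh
Off-peak energy = 1.09 kW × 4 h × 39 = 170.04 kWh
Cost = 170.04 × ₹6.3 + 170.04 × ₹4.3 = ₹1071.252 + ₹731.172 = ₹1802.42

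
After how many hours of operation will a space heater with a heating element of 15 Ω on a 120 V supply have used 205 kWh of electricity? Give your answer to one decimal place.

Power = V²/R = 120²/15 = 960 W = 0.96 kW
Hours = 205 kWh ÷ 0.96 kW = 213.5 h

213.5 h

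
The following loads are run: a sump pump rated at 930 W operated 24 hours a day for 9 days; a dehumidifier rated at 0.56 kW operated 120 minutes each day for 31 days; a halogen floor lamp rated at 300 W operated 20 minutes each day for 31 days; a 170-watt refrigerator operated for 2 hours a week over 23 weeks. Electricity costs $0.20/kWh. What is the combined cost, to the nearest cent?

$49.30

sump pump: Runtime = 24 h × 9 = 216 h
sump pump: 0.93 kW × 216 h = 200.88 kWh
dehumidifier: Runtime = 120 min × 31 = 3720 min = 62 h
dehumidifier: 0.56 kW × 62 h = 34.72 kWh
halogen floor lamp: Runtime = 20 min × 31 = 620 min = 10.333333… h
halogen floor lamp: 0.3 kW × 10.333333… h = 3.1 kWh
refrigerator: Runtime = 2 h/week × 23 weeks = 46 h
refrigerator: 0.17 kW × 46 h = 7.82 kWh
Total energy = 246.52 kWh
Cost = 246.52 × $0.20 = $49.30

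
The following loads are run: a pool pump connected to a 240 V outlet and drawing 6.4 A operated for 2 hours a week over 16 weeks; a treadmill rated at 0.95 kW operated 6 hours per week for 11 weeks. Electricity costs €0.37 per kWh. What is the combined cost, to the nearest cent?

€41.39

pool pump: Power = 6.4 A × 240 V = 1536 W = 1.536 kW
pool pump: Runtime = 2 h/week × 16 weeks = 32 h
pool pump: 1.536 kW × 32 h = 49.152 kWh
treadmill: Runtime = 6 h/week × 11 weeks = 66 h
treadmill: 0.95 kW × 66 h = 62.7 kWh
Total energy = 111.852 kWh
Cost = 111.852 × €0.37 = €41.39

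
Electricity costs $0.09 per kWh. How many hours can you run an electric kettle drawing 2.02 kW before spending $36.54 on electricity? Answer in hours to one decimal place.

201.0 h

Energy available = $36.54 ÷ $0.09/kWh = 406 kWh
Hours = 406 kWh ÷ 2.02 kW = 201.0 h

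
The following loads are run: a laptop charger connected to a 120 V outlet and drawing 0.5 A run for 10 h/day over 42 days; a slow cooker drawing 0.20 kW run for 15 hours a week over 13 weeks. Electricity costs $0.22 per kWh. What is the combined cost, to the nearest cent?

$14.12

laptop charger: Power = 0.5 A × 120 V = 60 W = 0.06 kW
laptop charger: Runtime = 10 h/day × 42 days = 420 h
laptop charger: 0.06 kW × 420 h = 25.2 kWh
slow cooker: Runtime = 15 h/week × 13 weeks = 195 h
slow cooker: 0.2 kW × 195 h = 39 kWh
Total energy = 64.2 kWh
Cost = 64.2 × $0.22 = $14.12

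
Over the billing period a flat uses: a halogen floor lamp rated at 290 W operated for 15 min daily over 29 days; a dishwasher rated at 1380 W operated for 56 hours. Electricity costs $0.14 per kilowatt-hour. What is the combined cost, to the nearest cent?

$11.11

halogen floor lamp: Runtime = 15 min × 29 = 435 min = 7.25 h
halogen floor lamp: 0.29 kW × 7.25 h = 2.1025 kWh
dishwasher: 1.38 kW × 56 h = 77.28 kWh
Total energy = 79.3825 kWh
Cost = 79.3825 × $0.14 = $11.11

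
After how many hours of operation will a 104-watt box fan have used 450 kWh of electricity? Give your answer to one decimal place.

4326.9 h

Hours = 450 kWh ÷ 0.104 kW = 4326.9 h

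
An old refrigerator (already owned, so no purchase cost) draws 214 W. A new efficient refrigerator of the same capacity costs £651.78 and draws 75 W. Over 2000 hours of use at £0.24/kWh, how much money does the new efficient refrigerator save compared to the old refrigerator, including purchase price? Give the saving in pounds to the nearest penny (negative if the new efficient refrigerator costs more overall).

old refrigerator: £0.00 + (214/1000) kW × 2000 h × £0.24 = £0.00 + £102.72 = £102.72
new efficient refrigerator: £651.78 + (75/1000) kW × 2000 h × £0.24 = £651.78 + £36 = £687.78
Saving = £102.72 − £687.78 = −£585.06

-£585.06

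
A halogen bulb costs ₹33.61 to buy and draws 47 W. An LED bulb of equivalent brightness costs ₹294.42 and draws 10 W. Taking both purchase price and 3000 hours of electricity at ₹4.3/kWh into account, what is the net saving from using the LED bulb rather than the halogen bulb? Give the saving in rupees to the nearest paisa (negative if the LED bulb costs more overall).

₹216.49

halogen bulb: ₹33.61 + (47/1000) kW × 3000 h × ₹4.3 = ₹33.61 + ₹606.3 = ₹639.91
LED bulb: ₹294.42 + (10/1000) kW × 3000 h × ₹4.3 = ₹294.42 + ₹129 = ₹423.42
Saving = ₹639.91 − ₹423.42 = ₹216.49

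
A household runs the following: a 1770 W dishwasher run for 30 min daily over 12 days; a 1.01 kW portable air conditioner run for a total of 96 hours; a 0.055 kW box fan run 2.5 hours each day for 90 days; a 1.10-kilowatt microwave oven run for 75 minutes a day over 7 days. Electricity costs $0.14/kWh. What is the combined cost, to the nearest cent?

$18.14

dishwasher: Runtime = 30 min × 12 = 360 min = 6 h
dishwasher: 1.77 kW × 6 h = 10.62 kWh
portable air conditioner: 1.01 kW × 96 h = 96.96 kWh
box fan: Runtime = 2.5 h/day × 90 days = 225 h
box fan: 0.055 kW × 225 h = 12.375 kWh
microwave oven: Runtime = 75 min × 7 = 525 min = 8.75 h
microwave oven: 1.1 kW × 8.75 h = 9.625 kWh
Total energy = 129.58 kWh
Cost = 129.58 × $0.14 = $18.14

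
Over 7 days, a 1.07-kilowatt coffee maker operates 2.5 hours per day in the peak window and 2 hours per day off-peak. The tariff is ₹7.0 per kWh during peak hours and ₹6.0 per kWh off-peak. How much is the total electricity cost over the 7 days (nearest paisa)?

₹220.96

Peak energy = 1.07 kW × 2.5 h × 7 = 18.725 kWh
Off-peak energy = 1.07 kW × 2 h × 7 = 14.98 kWh
Cost = 18.725 × ₹7.0 + 14.98 × ₹6.0 = ₹131.075 + ₹89.88 = ₹220.96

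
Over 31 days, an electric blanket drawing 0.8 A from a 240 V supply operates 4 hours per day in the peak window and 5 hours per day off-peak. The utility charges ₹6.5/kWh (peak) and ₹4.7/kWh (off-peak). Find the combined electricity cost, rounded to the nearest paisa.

₹294.62

Power = 0.8 A × 240 V = 192 W = 0.192 kW
Peak energy = 0.192 kW × 4 h × 31 = 23.808 kWh
Off-peak energy = 0.192 kW × 5 h × 31 = 29.76 kWh
Cost = 23.808 × ₹6.5 + 29.76 × ₹4.7 = ₹154.752 + ₹139.872 = ₹294.62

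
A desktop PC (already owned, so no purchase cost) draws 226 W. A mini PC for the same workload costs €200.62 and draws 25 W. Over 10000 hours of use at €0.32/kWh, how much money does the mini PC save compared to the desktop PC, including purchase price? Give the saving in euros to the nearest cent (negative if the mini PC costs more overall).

€442.58

desktop PC: €0.00 + (226/1000) kW × 10000 h × €0.32 = €0.00 + €723.2 = €723.2
mini PC: €200.62 + (25/1000) kW × 10000 h × €0.32 = €200.62 + €80 = €280.62
Saving = €723.2 − €280.62 = €442.58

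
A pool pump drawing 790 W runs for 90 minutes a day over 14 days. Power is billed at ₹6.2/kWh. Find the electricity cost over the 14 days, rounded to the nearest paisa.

Runtime = 90 min × 14 = 1260 min = 21 h
Energy = 0.79 kW × 21 h = 16.59 kWh
Cost = 16.59 kWh × ₹6.2/kWh = ₹102.86

₹102.86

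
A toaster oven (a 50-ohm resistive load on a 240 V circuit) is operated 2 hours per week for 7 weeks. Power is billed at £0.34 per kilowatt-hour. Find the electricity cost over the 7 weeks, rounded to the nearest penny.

Power = V²/R = 240²/50 = 1152 W = 1.152 kW
Runtime = 2 h/week × 7 weeks = 14 h
Energy = 1.152 kW × 14 h = 16.128 kWh
Cost = 16.128 kWh × £0.34/kWh = £5.48

£5.48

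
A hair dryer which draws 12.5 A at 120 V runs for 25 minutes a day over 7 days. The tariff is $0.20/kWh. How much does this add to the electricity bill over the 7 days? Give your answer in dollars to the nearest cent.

$0.88

Power = 12.5 A × 120 V = 1500 W = 1.5 kW
Runtime = 25 min × 7 = 175 min = 2.916666… h
Energy = 1.5 kW × 2.916666… h = 4.375 kWh
Cost = 4.375 kWh × $0.20/kWh = $0.88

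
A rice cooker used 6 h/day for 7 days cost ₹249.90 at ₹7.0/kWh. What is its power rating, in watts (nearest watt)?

Energy = ₹249.90 ÷ ₹7.0/kWh = 35.7 kWh
Runtime = 6 h/day × 7 days = 42 h
Power = 35.7 kWh ÷ 42 h = 0.85 kW = 850 W

850 W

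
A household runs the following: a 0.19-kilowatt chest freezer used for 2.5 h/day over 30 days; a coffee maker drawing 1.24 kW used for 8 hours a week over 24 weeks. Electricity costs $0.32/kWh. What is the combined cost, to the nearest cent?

chest freezer: Runtime = 2.5 h/day × 30 days = 75 h
chest freezer: 0.19 kW × 75 h = 14.25 kWh
coffee maker: Runtime = 8 h/week × 24 weeks = 192 h
coffee maker: 1.24 kW × 192 h = 238.08 kWh
Total energy = 252.33 kWh
Cost = 252.33 × $0.32 = $80.75

$80.75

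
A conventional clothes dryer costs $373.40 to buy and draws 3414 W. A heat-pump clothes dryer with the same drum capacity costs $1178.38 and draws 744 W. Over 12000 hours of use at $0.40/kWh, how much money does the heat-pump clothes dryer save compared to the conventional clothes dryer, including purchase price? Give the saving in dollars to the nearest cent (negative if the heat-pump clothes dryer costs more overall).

conventional clothes dryer: $373.40 + (3414/1000) kW × 12000 h × $0.40 = $373.40 + $16387.2 = $16760.6
heat-pump clothes dryer: $1178.38 + (744/1000) kW × 12000 h × $0.40 = $1178.38 + $3571.2 = $4749.58
Saving = $16760.6 − $4749.58 = $12011.02

$12011.02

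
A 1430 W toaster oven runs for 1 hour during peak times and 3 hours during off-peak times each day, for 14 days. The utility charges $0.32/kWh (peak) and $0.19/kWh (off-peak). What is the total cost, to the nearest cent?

$17.82

Peak energy = 1.43 kW × 1 h × 14 = 20.02 kWh
Off-peak energy = 1.43 kW × 3 h × 14 = 60.06 kWh
Cost = 20.02 × $0.32 + 60.06 × $0.19 = $6.4064 + $11.4114 = $17.82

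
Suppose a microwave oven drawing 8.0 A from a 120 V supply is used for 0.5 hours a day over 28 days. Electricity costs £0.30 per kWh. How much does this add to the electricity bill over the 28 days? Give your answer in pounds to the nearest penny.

Power = 8.0 A × 120 V = 960 W = 0.96 kW
Runtime = 0.5 h/day × 28 days = 14 h
Energy = 0.96 kW × 14 h = 13.44 kWh
Cost = 13.44 kWh × £0.30/kWh = £4.03

£4.03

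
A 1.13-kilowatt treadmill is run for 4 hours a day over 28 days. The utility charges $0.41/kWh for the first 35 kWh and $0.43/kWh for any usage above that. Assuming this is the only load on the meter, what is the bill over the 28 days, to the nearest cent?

Runtime = 4 h/day × 28 days = 112 h
Energy = 1.13 kW × 112 h = 126.56 kWh
Tier 1 (0–35 kWh): 35 × $0.41 = $14.35
Above 35 kWh: 91.56 × $0.43 = $39.3708
Bill = $53.72

$53.72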